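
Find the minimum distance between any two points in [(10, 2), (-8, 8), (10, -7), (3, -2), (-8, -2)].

Computing all pairwise distances among 5 points:

d((10, 2), (-8, 8)) = 18.9737
d((10, 2), (10, -7)) = 9.0
d((10, 2), (3, -2)) = 8.0623 <-- minimum
d((10, 2), (-8, -2)) = 18.4391
d((-8, 8), (10, -7)) = 23.4307
d((-8, 8), (3, -2)) = 14.8661
d((-8, 8), (-8, -2)) = 10.0
d((10, -7), (3, -2)) = 8.6023
d((10, -7), (-8, -2)) = 18.6815
d((3, -2), (-8, -2)) = 11.0

Closest pair: (10, 2) and (3, -2) with distance 8.0623

The closest pair is (10, 2) and (3, -2) with Euclidean distance 8.0623. For 5 points, brute-force pairwise comparison is shown above. For large n, the divide-and-conquer algorithm (sort by x, recurse on halves, check the dividing strip) achieves O(n log n).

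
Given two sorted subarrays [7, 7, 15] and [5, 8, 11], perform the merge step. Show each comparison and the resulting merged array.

Merging process:

Compare 7 vs 5: take 5 from right. Merged: [5]
Compare 7 vs 8: take 7 from left. Merged: [5, 7]
Compare 7 vs 8: take 7 from left. Merged: [5, 7, 7]
Compare 15 vs 8: take 8 from right. Merged: [5, 7, 7, 8]
Compare 15 vs 11: take 11 from right. Merged: [5, 7, 7, 8, 11]
Append remaining from left: [15]. Merged: [5, 7, 7, 8, 11, 15]

Final merged array: [5, 7, 7, 8, 11, 15]
Total comparisons: 5

The merged array is [5, 7, 7, 8, 11, 15], requiring 5 comparisons. The merge step runs in O(n) time where n is the total number of elements.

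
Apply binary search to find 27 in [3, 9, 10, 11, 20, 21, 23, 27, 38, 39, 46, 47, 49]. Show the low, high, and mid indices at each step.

Binary search for 27 in [3, 9, 10, 11, 20, 21, 23, 27, 38, 39, 46, 47, 49]:

lo=0, hi=12, mid=6, arr[mid]=23 -> 23 < 27, search right half
lo=7, hi=12, mid=9, arr[mid]=39 -> 39 > 27, search left half
lo=7, hi=8, mid=7, arr[mid]=27 -> Found target at index 7!

Binary search finds 27 at index 7 after 3 comparisons. The search repeatedly halves the search space by comparing with the middle element.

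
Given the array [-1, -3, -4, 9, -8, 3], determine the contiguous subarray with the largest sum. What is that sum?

Using Kadane's algorithm on [-1, -3, -4, 9, -8, 3]:

Scanning through the array:
Position 1 (value -3): max_ending_here = -3, max_so_far = -1
Position 2 (value -4): max_ending_here = -4, max_so_far = -1
Position 3 (value 9): max_ending_here = 9, max_so_far = 9
Position 4 (value -8): max_ending_here = 1, max_so_far = 9
Position 5 (value 3): max_ending_here = 4, max_so_far = 9

Maximum subarray: [9]
Maximum sum: 9

The maximum subarray is [9] with sum 9. This subarray runs from index 3 to index 3.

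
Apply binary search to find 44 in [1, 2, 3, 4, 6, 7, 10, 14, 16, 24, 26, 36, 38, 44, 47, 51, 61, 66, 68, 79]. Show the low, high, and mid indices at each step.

Binary search for 44 in [1, 2, 3, 4, 6, 7, 10, 14, 16, 24, 26, 36, 38, 44, 47, 51, 61, 66, 68, 79]:

lo=0, hi=19, mid=9, arr[mid]=24 -> 24 < 44, search right half
lo=10, hi=19, mid=14, arr[mid]=47 -> 47 > 44, search left half
lo=10, hi=13, mid=11, arr[mid]=36 -> 36 < 44, search right half
lo=12, hi=13, mid=12, arr[mid]=38 -> 38 < 44, search right half
lo=13, hi=13, mid=13, arr[mid]=44 -> Found target at index 13!

Binary search finds 44 at index 13 after 5 comparisons. The search repeatedly halves the search space by comparing with the middle element.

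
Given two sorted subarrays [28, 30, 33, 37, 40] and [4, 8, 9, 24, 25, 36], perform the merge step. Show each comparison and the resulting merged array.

Merging process:

Compare 28 vs 4: take 4 from right. Merged: [4]
Compare 28 vs 8: take 8 from right. Merged: [4, 8]
Compare 28 vs 9: take 9 from right. Merged: [4, 8, 9]
Compare 28 vs 24: take 24 from right. Merged: [4, 8, 9, 24]
Compare 28 vs 25: take 25 from right. Merged: [4, 8, 9, 24, 25]
Compare 28 vs 36: take 28 from left. Merged: [4, 8, 9, 24, 25, 28]
Compare 30 vs 36: take 30 from left. Merged: [4, 8, 9, 24, 25, 28, 30]
Compare 33 vs 36: take 33 from left. Merged: [4, 8, 9, 24, 25, 28, 30, 33]
Compare 37 vs 36: take 36 from right. Merged: [4, 8, 9, 24, 25, 28, 30, 33, 36]
Append remaining from left: [37, 40]. Merged: [4, 8, 9, 24, 25, 28, 30, 33, 36, 37, 40]

Final merged array: [4, 8, 9, 24, 25, 28, 30, 33, 36, 37, 40]
Total comparisons: 9

The merged array is [4, 8, 9, 24, 25, 28, 30, 33, 36, 37, 40], requiring 9 comparisons. The merge step runs in O(n) time where n is the total number of elements.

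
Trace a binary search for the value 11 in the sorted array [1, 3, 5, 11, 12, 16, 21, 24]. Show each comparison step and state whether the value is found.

Binary search for 11 in [1, 3, 5, 11, 12, 16, 21, 24]:

lo=0, hi=7, mid=3, arr[mid]=11 -> Found target at index 3!

Binary search finds 11 at index 3 after 1 comparisons. The search repeatedly halves the search space by comparing with the middle element.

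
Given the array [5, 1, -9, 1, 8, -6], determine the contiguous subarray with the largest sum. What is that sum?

Using Kadane's algorithm on [5, 1, -9, 1, 8, -6]:

Scanning through the array:
Position 1 (value 1): max_ending_here = 6, max_so_far = 6
Position 2 (value -9): max_ending_here = -3, max_so_far = 6
Position 3 (value 1): max_ending_here = 1, max_so_far = 6
Position 4 (value 8): max_ending_here = 9, max_so_far = 9
Position 5 (value -6): max_ending_here = 3, max_so_far = 9

Maximum subarray: [1, 8]
Maximum sum: 9

The maximum subarray is [1, 8] with sum 9. This subarray runs from index 3 to index 4.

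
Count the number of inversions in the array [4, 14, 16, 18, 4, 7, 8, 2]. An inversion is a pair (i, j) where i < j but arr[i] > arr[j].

Finding inversions in [4, 14, 16, 18, 4, 7, 8, 2]:

(0, 7): arr[0]=4 > arr[7]=2
(1, 4): arr[1]=14 > arr[4]=4
(1, 5): arr[1]=14 > arr[5]=7
(1, 6): arr[1]=14 > arr[6]=8
(1, 7): arr[1]=14 > arr[7]=2
(2, 4): arr[2]=16 > arr[4]=4
(2, 5): arr[2]=16 > arr[5]=7
(2, 6): arr[2]=16 > arr[6]=8
(2, 7): arr[2]=16 > arr[7]=2
(3, 4): arr[3]=18 > arr[4]=4
(3, 5): arr[3]=18 > arr[5]=7
(3, 6): arr[3]=18 > arr[6]=8
(3, 7): arr[3]=18 > arr[7]=2
(4, 7): arr[4]=4 > arr[7]=2
(5, 7): arr[5]=7 > arr[7]=2
(6, 7): arr[6]=8 > arr[7]=2

Total inversions: 16

The array has 16 inversion(s): (0,7), (1,4), (1,5), (1,6), (1,7), (2,4), (2,5), (2,6), (2,7), (3,4), (3,5), (3,6), (3,7), (4,7), (5,7), (6,7). Each pair (i,j) satisfies i < j and arr[i] > arr[j].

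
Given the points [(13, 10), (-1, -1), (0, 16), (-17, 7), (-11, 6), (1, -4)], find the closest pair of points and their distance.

Computing all pairwise distances among 6 points:

d((13, 10), (-1, -1)) = 17.8045
d((13, 10), (0, 16)) = 14.3178
d((13, 10), (-17, 7)) = 30.1496
d((13, 10), (-11, 6)) = 24.3311
d((13, 10), (1, -4)) = 18.4391
d((-1, -1), (0, 16)) = 17.0294
d((-1, -1), (-17, 7)) = 17.8885
d((-1, -1), (-11, 6)) = 12.2066
d((-1, -1), (1, -4)) = 3.6056 <-- minimum
d((0, 16), (-17, 7)) = 19.2354
d((0, 16), (-11, 6)) = 14.8661
d((0, 16), (1, -4)) = 20.025
d((-17, 7), (-11, 6)) = 6.0828
d((-17, 7), (1, -4)) = 21.095
d((-11, 6), (1, -4)) = 15.6205

Closest pair: (-1, -1) and (1, -4) with distance 3.6056

The closest pair is (-1, -1) and (1, -4) with Euclidean distance 3.6056. For 6 points, brute-force pairwise comparison is shown above. For large n, the divide-and-conquer algorithm (sort by x, recurse on halves, check the dividing strip) achieves O(n log n).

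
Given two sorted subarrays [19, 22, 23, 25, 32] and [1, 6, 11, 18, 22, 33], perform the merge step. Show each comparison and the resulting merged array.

Merging process:

Compare 19 vs 1: take 1 from right. Merged: [1]
Compare 19 vs 6: take 6 from right. Merged: [1, 6]
Compare 19 vs 11: take 11 from right. Merged: [1, 6, 11]
Compare 19 vs 18: take 18 from right. Merged: [1, 6, 11, 18]
Compare 19 vs 22: take 19 from left. Merged: [1, 6, 11, 18, 19]
Compare 22 vs 22: take 22 from left. Merged: [1, 6, 11, 18, 19, 22]
Compare 23 vs 22: take 22 from right. Merged: [1, 6, 11, 18, 19, 22, 22]
Compare 23 vs 33: take 23 from left. Merged: [1, 6, 11, 18, 19, 22, 22, 23]
Compare 25 vs 33: take 25 from left. Merged: [1, 6, 11, 18, 19, 22, 22, 23, 25]
Compare 32 vs 33: take 32 from left. Merged: [1, 6, 11, 18, 19, 22, 22, 23, 25, 32]
Append remaining from right: [33]. Merged: [1, 6, 11, 18, 19, 22, 22, 23, 25, 32, 33]

Final merged array: [1, 6, 11, 18, 19, 22, 22, 23, 25, 32, 33]
Total comparisons: 10

The merged array is [1, 6, 11, 18, 19, 22, 22, 23, 25, 32, 33], requiring 10 comparisons. The merge step runs in O(n) time where n is the total number of elements.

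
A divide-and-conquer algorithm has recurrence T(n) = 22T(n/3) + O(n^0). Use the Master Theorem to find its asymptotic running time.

Master Theorem for T(n) = 22T(n/3) + O(n^0):

a = 22, b = 3, c = 0
log_b(a) = log_3(22) = 2.8136

Case 1: c = 0 < log_3(22) = 2.8136
T(n) = O(n^(log_3 22))

For T(n) = 22T(n/3) + O(n^0): log_3(22) = 2.8136. This is Case 1 of the Master Theorem (c < log_b(a), work dominated by leaves), giving O(n^(log_3 22)).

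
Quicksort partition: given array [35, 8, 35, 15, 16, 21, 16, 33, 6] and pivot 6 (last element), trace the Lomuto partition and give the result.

Lomuto partition with pivot = 6:

Initial array: [35, 8, 35, 15, 16, 21, 16, 33, 6]

arr[0]=35 > 6: no swap
arr[1]=8 > 6: no swap
arr[2]=35 > 6: no swap
arr[3]=15 > 6: no swap
arr[4]=16 > 6: no swap
arr[5]=21 > 6: no swap
arr[6]=16 > 6: no swap
arr[7]=33 > 6: no swap

Place pivot at position 0: [6, 8, 35, 15, 16, 21, 16, 33, 35]
Pivot position: 0

After partitioning with pivot 6, the array becomes [6, 8, 35, 15, 16, 21, 16, 33, 35]. The pivot is placed at index 0. All elements to the left of the pivot are <= 6, and all elements to the right are > 6.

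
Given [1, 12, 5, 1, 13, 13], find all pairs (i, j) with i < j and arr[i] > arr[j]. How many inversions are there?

Finding inversions in [1, 12, 5, 1, 13, 13]:

(1, 2): arr[1]=12 > arr[2]=5
(1, 3): arr[1]=12 > arr[3]=1
(2, 3): arr[2]=5 > arr[3]=1

Total inversions: 3

The array has 3 inversion(s): (1,2), (1,3), (2,3). Each pair (i,j) satisfies i < j and arr[i] > arr[j].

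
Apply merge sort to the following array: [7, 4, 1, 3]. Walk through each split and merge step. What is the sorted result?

Merge sort trace:

Split: [7, 4, 1, 3] -> [7, 4] and [1, 3]
  Split: [7, 4] -> [7] and [4]
  Merge: [7] + [4] -> [4, 7]
  Split: [1, 3] -> [1] and [3]
  Merge: [1] + [3] -> [1, 3]
Merge: [4, 7] + [1, 3] -> [1, 3, 4, 7]

Final sorted array: [1, 3, 4, 7]

The merge sort proceeds by recursively splitting the array and merging sorted halves.
After all merges, the sorted array is [1, 3, 4, 7].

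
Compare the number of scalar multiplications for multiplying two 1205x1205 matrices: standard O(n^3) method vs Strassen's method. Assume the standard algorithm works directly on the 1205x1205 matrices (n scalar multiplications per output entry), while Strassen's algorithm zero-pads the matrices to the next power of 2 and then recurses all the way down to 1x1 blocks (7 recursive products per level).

Matrix multiplication for 1205x1205 matrices:

Strassen's algorithm requires power-of-2 dimensions. Pad 1205x1205 to 2048x2048 (next power of 2).

Standard algorithm: 1205^3 = 1749690125 multiplications
Strassen's algorithm: 7^(log2(2048)) = 7^11 = 1977326743 multiplications
Difference: 1749690125 - 1977326743 = -227636618 (Strassen uses MORE here due to padding overhead — for small or just-over-power-of-2 n, padding can outweigh the per-level savings)

Standard: 1749690125 multiplications (1205^3). Strassen: 1977326743 multiplications (7^11, after padding to 2048x2048). Strassen reduces 8 recursive multiplications to 7 at each level.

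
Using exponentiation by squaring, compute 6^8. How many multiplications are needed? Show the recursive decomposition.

Computing 6^8 by squaring (build up from 6^1; each line after the first costs one multiplication):

6^1 = 6
6^2 = (6^1)^2 = 6^2 = 36
6^4 = (6^2)^2 = 36^2 = 1296
6^8 = (6^4)^2 = 1296^2 = 1679616

Result: 1679616
Multiplications needed: 3 (3 lines after 6^1)

6^8 = 1679616. Using exponentiation by squaring, this requires 3 multiplications. The key idea: if the exponent is even, square the half-power; if odd, multiply by the base once.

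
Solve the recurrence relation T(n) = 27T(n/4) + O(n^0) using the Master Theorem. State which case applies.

Master Theorem for T(n) = 27T(n/4) + O(n^0):

a = 27, b = 4, c = 0
log_b(a) = log_4(27) = 2.3774

Case 1: c = 0 < log_4(27) = 2.3774
T(n) = O(n^(log_4 27))

For T(n) = 27T(n/4) + O(n^0): log_4(27) = 2.3774. This is Case 1 of the Master Theorem (c < log_b(a), work dominated by leaves), giving O(n^(log_4 27)).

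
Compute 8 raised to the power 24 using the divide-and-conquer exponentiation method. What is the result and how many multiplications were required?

Computing 8^24 by squaring (build up from 8^1; each line after the first costs one multiplication):

8^1 = 8
8^2 = (8^1)^2 = 8^2 = 64
8^3 = 8 * 8^2 = 8 * 64 = 512
8^6 = (8^3)^2 = 512^2 = 262144
8^12 = (8^6)^2 = 262144^2 = 68719476736
8^24 = (8^12)^2 = 68719476736^2 = 4722366482869645213696

Result: 4722366482869645213696
Multiplications needed: 5 (5 lines after 8^1)

8^24 = 4722366482869645213696. Using exponentiation by squaring, this requires 5 multiplications. The key idea: if the exponent is even, square the half-power; if odd, multiply by the base once.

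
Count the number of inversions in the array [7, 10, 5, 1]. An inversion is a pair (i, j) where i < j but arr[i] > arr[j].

Finding inversions in [7, 10, 5, 1]:

(0, 2): arr[0]=7 > arr[2]=5
(0, 3): arr[0]=7 > arr[3]=1
(1, 2): arr[1]=10 > arr[2]=5
(1, 3): arr[1]=10 > arr[3]=1
(2, 3): arr[2]=5 > arr[3]=1

Total inversions: 5

The array has 5 inversion(s): (0,2), (0,3), (1,2), (1,3), (2,3). Each pair (i,j) satisfies i < j and arr[i] > arr[j].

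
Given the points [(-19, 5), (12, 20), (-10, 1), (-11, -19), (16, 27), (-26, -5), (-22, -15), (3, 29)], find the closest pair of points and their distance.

Computing all pairwise distances among 8 points:

d((-19, 5), (12, 20)) = 34.4384
d((-19, 5), (-10, 1)) = 9.8489
d((-19, 5), (-11, -19)) = 25.2982
d((-19, 5), (16, 27)) = 41.3401
d((-19, 5), (-26, -5)) = 12.2066
d((-19, 5), (-22, -15)) = 20.2237
d((-19, 5), (3, 29)) = 32.5576
d((12, 20), (-10, 1)) = 29.0689
d((12, 20), (-11, -19)) = 45.2769
d((12, 20), (16, 27)) = 8.0623 <-- minimum
d((12, 20), (-26, -5)) = 45.4863
d((12, 20), (-22, -15)) = 48.7955
d((12, 20), (3, 29)) = 12.7279
d((-10, 1), (-11, -19)) = 20.025
d((-10, 1), (16, 27)) = 36.7696
d((-10, 1), (-26, -5)) = 17.088
d((-10, 1), (-22, -15)) = 20.0
d((-10, 1), (3, 29)) = 30.8707
d((-11, -19), (16, 27)) = 53.3385
d((-11, -19), (-26, -5)) = 20.5183
d((-11, -19), (-22, -15)) = 11.7047
d((-11, -19), (3, 29)) = 50.0
d((16, 27), (-26, -5)) = 52.8015
d((16, 27), (-22, -15)) = 56.6392
d((16, 27), (3, 29)) = 13.1529
d((-26, -5), (-22, -15)) = 10.7703
d((-26, -5), (3, 29)) = 44.6878
d((-22, -15), (3, 29)) = 50.6063

Closest pair: (12, 20) and (16, 27) with distance 8.0623

The closest pair is (12, 20) and (16, 27) with Euclidean distance 8.0623. For 8 points, brute-force pairwise comparison is shown above. For large n, the divide-and-conquer algorithm (sort by x, recurse on halves, check the dividing strip) achieves O(n log n).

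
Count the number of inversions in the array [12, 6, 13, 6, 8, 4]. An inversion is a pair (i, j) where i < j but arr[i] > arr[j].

Finding inversions in [12, 6, 13, 6, 8, 4]:

(0, 1): arr[0]=12 > arr[1]=6
(0, 3): arr[0]=12 > arr[3]=6
(0, 4): arr[0]=12 > arr[4]=8
(0, 5): arr[0]=12 > arr[5]=4
(1, 5): arr[1]=6 > arr[5]=4
(2, 3): arr[2]=13 > arr[3]=6
(2, 4): arr[2]=13 > arr[4]=8
(2, 5): arr[2]=13 > arr[5]=4
(3, 5): arr[3]=6 > arr[5]=4
(4, 5): arr[4]=8 > arr[5]=4

Total inversions: 10

The array has 10 inversion(s): (0,1), (0,3), (0,4), (0,5), (1,5), (2,3), (2,4), (2,5), (3,5), (4,5). Each pair (i,j) satisfies i < j and arr[i] > arr[j].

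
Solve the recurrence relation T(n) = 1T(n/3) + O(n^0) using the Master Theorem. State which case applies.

Master Theorem for T(n) = 1T(n/3) + O(n^0):

a = 1, b = 3, c = 0
log_b(a) = log_3(1) = 0.0000

Case 2: c = 0 = log_3(1) = 0.0000
T(n) = O(n^0 log n) = O(log n)

For T(n) = 1T(n/3) + O(n^0): log_3(1) = 0.0000. This is Case 2 of the Master Theorem (c = log_b(a), equal work at all levels), giving O(log n).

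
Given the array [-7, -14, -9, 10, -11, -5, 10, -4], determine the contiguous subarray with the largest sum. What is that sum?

Using Kadane's algorithm on [-7, -14, -9, 10, -11, -5, 10, -4]:

Scanning through the array:
Position 1 (value -14): max_ending_here = -14, max_so_far = -7
Position 2 (value -9): max_ending_here = -9, max_so_far = -7
Position 3 (value 10): max_ending_here = 10, max_so_far = 10
Position 4 (value -11): max_ending_here = -1, max_so_far = 10
Position 5 (value -5): max_ending_here = -5, max_so_far = 10
Position 6 (value 10): max_ending_here = 10, max_so_far = 10
Position 7 (value -4): max_ending_here = 6, max_so_far = 10

Maximum subarray: [10]
Maximum sum: 10

The maximum subarray is [10] with sum 10. This subarray runs from index 3 to index 3.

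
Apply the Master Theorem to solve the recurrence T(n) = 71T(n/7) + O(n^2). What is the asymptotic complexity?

Master Theorem for T(n) = 71T(n/7) + O(n^2):

a = 71, b = 7, c = 2
log_b(a) = log_7(71) = 2.1906

Case 1: c = 2 < log_7(71) = 2.1906
T(n) = O(n^(log_7 71))

For T(n) = 71T(n/7) + O(n^2): log_7(71) = 2.1906. This is Case 1 of the Master Theorem (c < log_b(a), work dominated by leaves), giving O(n^(log_7 71)).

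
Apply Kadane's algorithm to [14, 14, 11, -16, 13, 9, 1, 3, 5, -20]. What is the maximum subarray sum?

Using Kadane's algorithm on [14, 14, 11, -16, 13, 9, 1, 3, 5, -20]:

Scanning through the array:
Position 1 (value 14): max_ending_here = 28, max_so_far = 28
Position 2 (value 11): max_ending_here = 39, max_so_far = 39
Position 3 (value -16): max_ending_here = 23, max_so_far = 39
Position 4 (value 13): max_ending_here = 36, max_so_far = 39
Position 5 (value 9): max_ending_here = 45, max_so_far = 45
Position 6 (value 1): max_ending_here = 46, max_so_far = 46
Position 7 (value 3): max_ending_here = 49, max_so_far = 49
Position 8 (value 5): max_ending_here = 54, max_so_far = 54
Position 9 (value -20): max_ending_here = 34, max_so_far = 54

Maximum subarray: [14, 14, 11, -16, 13, 9, 1, 3, 5]
Maximum sum: 54

The maximum subarray is [14, 14, 11, -16, 13, 9, 1, 3, 5] with sum 54. This subarray runs from index 0 to index 8.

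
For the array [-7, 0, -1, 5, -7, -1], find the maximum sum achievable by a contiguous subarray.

Using Kadane's algorithm on [-7, 0, -1, 5, -7, -1]:

Scanning through the array:
Position 1 (value 0): max_ending_here = 0, max_so_far = 0
Position 2 (value -1): max_ending_here = -1, max_so_far = 0
Position 3 (value 5): max_ending_here = 5, max_so_far = 5
Position 4 (value -7): max_ending_here = -2, max_so_far = 5
Position 5 (value -1): max_ending_here = -1, max_so_far = 5

Maximum subarray: [5]
Maximum sum: 5

The maximum subarray is [5] with sum 5. This subarray runs from index 3 to index 3.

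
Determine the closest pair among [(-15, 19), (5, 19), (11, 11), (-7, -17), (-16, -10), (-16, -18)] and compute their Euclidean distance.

Computing all pairwise distances among 6 points:

d((-15, 19), (5, 19)) = 20.0
d((-15, 19), (11, 11)) = 27.2029
d((-15, 19), (-7, -17)) = 36.8782
d((-15, 19), (-16, -10)) = 29.0172
d((-15, 19), (-16, -18)) = 37.0135
d((5, 19), (11, 11)) = 10.0
d((5, 19), (-7, -17)) = 37.9473
d((5, 19), (-16, -10)) = 35.805
d((5, 19), (-16, -18)) = 42.5441
d((11, 11), (-7, -17)) = 33.2866
d((11, 11), (-16, -10)) = 34.2053
d((11, 11), (-16, -18)) = 39.6232
d((-7, -17), (-16, -10)) = 11.4018
d((-7, -17), (-16, -18)) = 9.0554
d((-16, -10), (-16, -18)) = 8.0 <-- minimum

Closest pair: (-16, -10) and (-16, -18) with distance 8.0

The closest pair is (-16, -10) and (-16, -18) with Euclidean distance 8.0. For 6 points, brute-force pairwise comparison is shown above. For large n, the divide-and-conquer algorithm (sort by x, recurse on halves, check the dividing strip) achieves O(n log n).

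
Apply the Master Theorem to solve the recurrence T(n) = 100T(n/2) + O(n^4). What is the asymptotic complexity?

Master Theorem for T(n) = 100T(n/2) + O(n^4):

a = 100, b = 2, c = 4
log_b(a) = log_2(100) = 6.6439

Case 1: c = 4 < log_2(100) = 6.6439
T(n) = O(n^(log_2 100))

For T(n) = 100T(n/2) + O(n^4): log_2(100) = 6.6439. This is Case 1 of the Master Theorem (c < log_b(a), work dominated by leaves), giving O(n^(log_2 100)).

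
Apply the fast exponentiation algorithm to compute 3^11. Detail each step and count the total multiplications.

Computing 3^11 by squaring (build up from 3^1; each line after the first costs one multiplication):

3^1 = 3
3^2 = (3^1)^2 = 3^2 = 9
3^4 = (3^2)^2 = 9^2 = 81
3^5 = 3 * 3^4 = 3 * 81 = 243
3^10 = (3^5)^2 = 243^2 = 59049
3^11 = 3 * 3^10 = 3 * 59049 = 177147

Result: 177147
Multiplications needed: 5 (5 lines after 3^1)

3^11 = 177147. Using exponentiation by squaring, this requires 5 multiplications. The key idea: if the exponent is even, square the half-power; if odd, multiply by the base once.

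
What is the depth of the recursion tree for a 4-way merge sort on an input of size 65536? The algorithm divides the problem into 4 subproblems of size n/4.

For divide and conquer with division factor 4:

Problem sizes at each level:
Level 0: 65536
Level 1: 16384
Level 2: 4096
Level 3: 1024
Level 4: 256
Level 5: 64
Level 6: 16
Level 7: 4
Level 8: 1

The root is level 0 and the size-1 base case is level 8 (the tree spans levels 0 through 8, i.e. 9 levels counting the root), so the depth is the number of divisions: log_4(65536) = 8

The recursion tree depth is log_4(65536) = 8. At each level, the problem size is divided by 4, so it takes 8 divisions to reduce to a base case of size 1. The algorithm makes 4 recursive calls at each level.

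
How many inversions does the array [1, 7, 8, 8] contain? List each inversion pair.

Finding inversions in [1, 7, 8, 8]:


Total inversions: 0

The array has 0 inversions. It is already sorted.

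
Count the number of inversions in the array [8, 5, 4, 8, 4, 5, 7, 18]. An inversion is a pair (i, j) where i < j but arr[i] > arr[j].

Finding inversions in [8, 5, 4, 8, 4, 5, 7, 18]:

(0, 1): arr[0]=8 > arr[1]=5
(0, 2): arr[0]=8 > arr[2]=4
(0, 4): arr[0]=8 > arr[4]=4
(0, 5): arr[0]=8 > arr[5]=5
(0, 6): arr[0]=8 > arr[6]=7
(1, 2): arr[1]=5 > arr[2]=4
(1, 4): arr[1]=5 > arr[4]=4
(3, 4): arr[3]=8 > arr[4]=4
(3, 5): arr[3]=8 > arr[5]=5
(3, 6): arr[3]=8 > arr[6]=7

Total inversions: 10

The array has 10 inversion(s): (0,1), (0,2), (0,4), (0,5), (0,6), (1,2), (1,4), (3,4), (3,5), (3,6). Each pair (i,j) satisfies i < j and arr[i] > arr[j].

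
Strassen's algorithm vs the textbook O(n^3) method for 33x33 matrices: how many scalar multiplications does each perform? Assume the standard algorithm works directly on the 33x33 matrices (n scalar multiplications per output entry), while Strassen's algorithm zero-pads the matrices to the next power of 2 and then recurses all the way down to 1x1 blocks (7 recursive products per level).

Matrix multiplication for 33x33 matrices:

Strassen's algorithm requires power-of-2 dimensions. Pad 33x33 to 64x64 (next power of 2).

Standard algorithm: 33^3 = 35937 multiplications
Strassen's algorithm: 7^(log2(64)) = 7^6 = 117649 multiplications
Difference: 35937 - 117649 = -81712 (Strassen uses MORE here due to padding overhead — for small or just-over-power-of-2 n, padding can outweigh the per-level savings)

Standard: 35937 multiplications (33^3). Strassen: 117649 multiplications (7^6, after padding to 64x64). Strassen reduces 8 recursive multiplications to 7 at each level.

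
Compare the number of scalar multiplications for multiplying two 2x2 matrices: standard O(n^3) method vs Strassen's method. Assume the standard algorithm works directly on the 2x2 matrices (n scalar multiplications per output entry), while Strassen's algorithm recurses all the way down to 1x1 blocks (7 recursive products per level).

Matrix multiplication for 2x2 matrices:

Standard algorithm: 2^3 = 8 multiplications
Strassen's algorithm: 7^(log2(2)) = 7^1 = 7 multiplications
Savings: 8 - 7 = 1 multiplications

Standard: 8 multiplications (2^3). Strassen: 7 multiplications (7^1). Strassen reduces 8 recursive multiplications to 7 at each level.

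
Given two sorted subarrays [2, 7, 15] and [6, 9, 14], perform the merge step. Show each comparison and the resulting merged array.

Merging process:

Compare 2 vs 6: take 2 from left. Merged: [2]
Compare 7 vs 6: take 6 from right. Merged: [2, 6]
Compare 7 vs 9: take 7 from left. Merged: [2, 6, 7]
Compare 15 vs 9: take 9 from right. Merged: [2, 6, 7, 9]
Compare 15 vs 14: take 14 from right. Merged: [2, 6, 7, 9, 14]
Append remaining from left: [15]. Merged: [2, 6, 7, 9, 14, 15]

Final merged array: [2, 6, 7, 9, 14, 15]
Total comparisons: 5

The merged array is [2, 6, 7, 9, 14, 15], requiring 5 comparisons. The merge step runs in O(n) time where n is the total number of elements.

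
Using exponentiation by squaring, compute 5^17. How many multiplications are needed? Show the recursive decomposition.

Computing 5^17 by squaring (build up from 5^1; each line after the first costs one multiplication):

5^1 = 5
5^2 = (5^1)^2 = 5^2 = 25
5^4 = (5^2)^2 = 25^2 = 625
5^8 = (5^4)^2 = 625^2 = 390625
5^16 = (5^8)^2 = 390625^2 = 152587890625
5^17 = 5 * 5^16 = 5 * 152587890625 = 762939453125

Result: 762939453125
Multiplications needed: 5 (5 lines after 5^1)

5^17 = 762939453125. Using exponentiation by squaring, this requires 5 multiplications. The key idea: if the exponent is even, square the half-power; if odd, multiply by the base once.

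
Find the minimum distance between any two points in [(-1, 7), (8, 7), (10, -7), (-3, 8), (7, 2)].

Computing all pairwise distances among 5 points:

d((-1, 7), (8, 7)) = 9.0
d((-1, 7), (10, -7)) = 17.8045
d((-1, 7), (-3, 8)) = 2.2361 <-- minimum
d((-1, 7), (7, 2)) = 9.434
d((8, 7), (10, -7)) = 14.1421
d((8, 7), (-3, 8)) = 11.0454
d((8, 7), (7, 2)) = 5.099
d((10, -7), (-3, 8)) = 19.8494
d((10, -7), (7, 2)) = 9.4868
d((-3, 8), (7, 2)) = 11.6619

Closest pair: (-1, 7) and (-3, 8) with distance 2.2361

The closest pair is (-1, 7) and (-3, 8) with Euclidean distance 2.2361. For 5 points, brute-force pairwise comparison is shown above. For large n, the divide-and-conquer algorithm (sort by x, recurse on halves, check the dividing strip) achieves O(n log n).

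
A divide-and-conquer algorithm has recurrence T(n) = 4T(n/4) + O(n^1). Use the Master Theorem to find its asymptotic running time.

Master Theorem for T(n) = 4T(n/4) + O(n^1):

a = 4, b = 4, c = 1
log_b(a) = log_4(4) = 1.0000

Case 2: c = 1 = log_4(4) = 1.0000
T(n) = O(n^1 log n) = O(n log n)

For T(n) = 4T(n/4) + O(n^1): log_4(4) = 1.0000. This is Case 2 of the Master Theorem (c = log_b(a), equal work at all levels), giving O(n log n).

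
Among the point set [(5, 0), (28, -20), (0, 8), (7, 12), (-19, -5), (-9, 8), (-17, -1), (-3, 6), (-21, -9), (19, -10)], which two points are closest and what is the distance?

Computing all pairwise distances among 10 points:

d((5, 0), (28, -20)) = 30.4795
d((5, 0), (0, 8)) = 9.434
d((5, 0), (7, 12)) = 12.1655
d((5, 0), (-19, -5)) = 24.5153
d((5, 0), (-9, 8)) = 16.1245
d((5, 0), (-17, -1)) = 22.0227
d((5, 0), (-3, 6)) = 10.0
d((5, 0), (-21, -9)) = 27.5136
d((5, 0), (19, -10)) = 17.2047
d((28, -20), (0, 8)) = 39.598
d((28, -20), (7, 12)) = 38.2753
d((28, -20), (-19, -5)) = 49.3356
d((28, -20), (-9, 8)) = 46.4004
d((28, -20), (-17, -1)) = 48.8467
d((28, -20), (-3, 6)) = 40.4599
d((28, -20), (-21, -9)) = 50.2195
d((28, -20), (19, -10)) = 13.4536
d((0, 8), (7, 12)) = 8.0623
d((0, 8), (-19, -5)) = 23.0217
d((0, 8), (-9, 8)) = 9.0
d((0, 8), (-17, -1)) = 19.2354
d((0, 8), (-3, 6)) = 3.6056 <-- minimum
d((0, 8), (-21, -9)) = 27.0185
d((0, 8), (19, -10)) = 26.1725
d((7, 12), (-19, -5)) = 31.0644
d((7, 12), (-9, 8)) = 16.4924
d((7, 12), (-17, -1)) = 27.2947
d((7, 12), (-3, 6)) = 11.6619
d((7, 12), (-21, -9)) = 35.0
d((7, 12), (19, -10)) = 25.0599
d((-19, -5), (-9, 8)) = 16.4012
d((-19, -5), (-17, -1)) = 4.4721
d((-19, -5), (-3, 6)) = 19.4165
d((-19, -5), (-21, -9)) = 4.4721
d((-19, -5), (19, -10)) = 38.3275
d((-9, 8), (-17, -1)) = 12.0416
d((-9, 8), (-3, 6)) = 6.3246
d((-9, 8), (-21, -9)) = 20.8087
d((-9, 8), (19, -10)) = 33.2866
d((-17, -1), (-3, 6)) = 15.6525
d((-17, -1), (-21, -9)) = 8.9443
d((-17, -1), (19, -10)) = 37.108
d((-3, 6), (-21, -9)) = 23.4307
d((-3, 6), (19, -10)) = 27.2029
d((-21, -9), (19, -10)) = 40.0125

Closest pair: (0, 8) and (-3, 6) with distance 3.6056

The closest pair is (0, 8) and (-3, 6) with Euclidean distance 3.6056. For 10 points, brute-force pairwise comparison is shown above. For large n, the divide-and-conquer algorithm (sort by x, recurse on halves, check the dividing strip) achieves O(n log n).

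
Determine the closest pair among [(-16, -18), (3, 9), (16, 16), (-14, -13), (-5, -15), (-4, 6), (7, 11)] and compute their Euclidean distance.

Computing all pairwise distances among 7 points:

d((-16, -18), (3, 9)) = 33.0151
d((-16, -18), (16, 16)) = 46.6905
d((-16, -18), (-14, -13)) = 5.3852
d((-16, -18), (-5, -15)) = 11.4018
d((-16, -18), (-4, 6)) = 26.8328
d((-16, -18), (7, 11)) = 37.0135
d((3, 9), (16, 16)) = 14.7648
d((3, 9), (-14, -13)) = 27.8029
d((3, 9), (-5, -15)) = 25.2982
d((3, 9), (-4, 6)) = 7.6158
d((3, 9), (7, 11)) = 4.4721 <-- minimum
d((16, 16), (-14, -13)) = 41.7253
d((16, 16), (-5, -15)) = 37.4433
d((16, 16), (-4, 6)) = 22.3607
d((16, 16), (7, 11)) = 10.2956
d((-14, -13), (-5, -15)) = 9.2195
d((-14, -13), (-4, 6)) = 21.4709
d((-14, -13), (7, 11)) = 31.8904
d((-5, -15), (-4, 6)) = 21.0238
d((-5, -15), (7, 11)) = 28.6356
d((-4, 6), (7, 11)) = 12.083

Closest pair: (3, 9) and (7, 11) with distance 4.4721

The closest pair is (3, 9) and (7, 11) with Euclidean distance 4.4721. For 7 points, brute-force pairwise comparison is shown above. For large n, the divide-and-conquer algorithm (sort by x, recurse on halves, check the dividing strip) achieves O(n log n).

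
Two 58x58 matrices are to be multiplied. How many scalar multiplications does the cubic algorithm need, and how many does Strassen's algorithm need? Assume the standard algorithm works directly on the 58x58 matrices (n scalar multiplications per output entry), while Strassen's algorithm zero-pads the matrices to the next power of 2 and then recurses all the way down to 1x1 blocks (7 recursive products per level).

Matrix multiplication for 58x58 matrices:

Strassen's algorithm requires power-of-2 dimensions. Pad 58x58 to 64x64 (next power of 2).

Standard algorithm: 58^3 = 195112 multiplications
Strassen's algorithm: 7^(log2(64)) = 7^6 = 117649 multiplications
Savings: 195112 - 117649 = 77463 multiplications

Standard: 195112 multiplications (58^3). Strassen: 117649 multiplications (7^6, after padding to 64x64). Strassen reduces 8 recursive multiplications to 7 at each level.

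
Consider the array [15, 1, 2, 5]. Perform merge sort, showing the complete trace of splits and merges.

Merge sort trace:

Split: [15, 1, 2, 5] -> [15, 1] and [2, 5]
  Split: [15, 1] -> [15] and [1]
  Merge: [15] + [1] -> [1, 15]
  Split: [2, 5] -> [2] and [5]
  Merge: [2] + [5] -> [2, 5]
Merge: [1, 15] + [2, 5] -> [1, 2, 5, 15]

Final sorted array: [1, 2, 5, 15]

The merge sort proceeds by recursively splitting the array and merging sorted halves.
After all merges, the sorted array is [1, 2, 5, 15].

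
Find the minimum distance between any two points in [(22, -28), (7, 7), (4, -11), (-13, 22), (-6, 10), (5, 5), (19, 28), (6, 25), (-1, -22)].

Computing all pairwise distances among 9 points:

d((22, -28), (7, 7)) = 38.0789
d((22, -28), (4, -11)) = 24.7588
d((22, -28), (-13, 22)) = 61.0328
d((22, -28), (-6, 10)) = 47.2017
d((22, -28), (5, 5)) = 37.1214
d((22, -28), (19, 28)) = 56.0803
d((22, -28), (6, 25)) = 55.3624
d((22, -28), (-1, -22)) = 23.7697
d((7, 7), (4, -11)) = 18.2483
d((7, 7), (-13, 22)) = 25.0
d((7, 7), (-6, 10)) = 13.3417
d((7, 7), (5, 5)) = 2.8284 <-- minimum
d((7, 7), (19, 28)) = 24.1868
d((7, 7), (6, 25)) = 18.0278
d((7, 7), (-1, -22)) = 30.0832
d((4, -11), (-13, 22)) = 37.1214
d((4, -11), (-6, 10)) = 23.2594
d((4, -11), (5, 5)) = 16.0312
d((4, -11), (19, 28)) = 41.7852
d((4, -11), (6, 25)) = 36.0555
d((4, -11), (-1, -22)) = 12.083
d((-13, 22), (-6, 10)) = 13.8924
d((-13, 22), (5, 5)) = 24.7588
d((-13, 22), (19, 28)) = 32.5576
d((-13, 22), (6, 25)) = 19.2354
d((-13, 22), (-1, -22)) = 45.607
d((-6, 10), (5, 5)) = 12.083
d((-6, 10), (19, 28)) = 30.8058
d((-6, 10), (6, 25)) = 19.2094
d((-6, 10), (-1, -22)) = 32.3883
d((5, 5), (19, 28)) = 26.9258
d((5, 5), (6, 25)) = 20.025
d((5, 5), (-1, -22)) = 27.6586
d((19, 28), (6, 25)) = 13.3417
d((19, 28), (-1, -22)) = 53.8516
d((6, 25), (-1, -22)) = 47.5184

Closest pair: (7, 7) and (5, 5) with distance 2.8284

The closest pair is (7, 7) and (5, 5) with Euclidean distance 2.8284. For 9 points, brute-force pairwise comparison is shown above. For large n, the divide-and-conquer algorithm (sort by x, recurse on halves, check the dividing strip) achieves O(n log n).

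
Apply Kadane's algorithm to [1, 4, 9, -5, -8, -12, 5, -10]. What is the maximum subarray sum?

Using Kadane's algorithm on [1, 4, 9, -5, -8, -12, 5, -10]:

Scanning through the array:
Position 1 (value 4): max_ending_here = 5, max_so_far = 5
Position 2 (value 9): max_ending_here = 14, max_so_far = 14
Position 3 (value -5): max_ending_here = 9, max_so_far = 14
Position 4 (value -8): max_ending_here = 1, max_so_far = 14
Position 5 (value -12): max_ending_here = -11, max_so_far = 14
Position 6 (value 5): max_ending_here = 5, max_so_far = 14
Position 7 (value -10): max_ending_here = -5, max_so_far = 14

Maximum subarray: [1, 4, 9]
Maximum sum: 14

The maximum subarray is [1, 4, 9] with sum 14. This subarray runs from index 0 to index 2.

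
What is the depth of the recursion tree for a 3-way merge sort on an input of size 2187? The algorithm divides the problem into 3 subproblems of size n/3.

For divide and conquer with division factor 3:

Problem sizes at each level:
Level 0: 2187
Level 1: 729
Level 2: 243
Level 3: 81
Level 4: 27
Level 5: 9
Level 6: 3
Level 7: 1

The root is level 0 and the size-1 base case is level 7 (the tree spans levels 0 through 7, i.e. 8 levels counting the root), so the depth is the number of divisions: log_3(2187) = 7

The recursion tree depth is log_3(2187) = 7. At each level, the problem size is divided by 3, so it takes 7 divisions to reduce to a base case of size 1. The algorithm makes 3 recursive calls at each level.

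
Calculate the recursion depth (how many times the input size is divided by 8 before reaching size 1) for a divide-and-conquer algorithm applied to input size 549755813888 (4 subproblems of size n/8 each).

For divide and conquer with division factor 8:

Problem sizes at each level:
Level 0: 549755813888
Level 1: 68719476736
Level 2: 8589934592
Level 3: 1073741824
Level 4: 134217728
Level 5: 16777216
Level 6: 2097152
Level 7: 262144
Level 8: 32768
Level 9: 4096
Level 10: 512
Level 11: 64
Level 12: 8
Level 13: 1

The root is level 0 and the size-1 base case is level 13 (the tree spans levels 0 through 13, i.e. 14 levels counting the root), so the depth is the number of divisions: log_8(549755813888) = 13

The recursion tree depth is log_8(549755813888) = 13. At each level, the problem size is divided by 8, so it takes 13 divisions to reduce to a base case of size 1. The algorithm makes 4 recursive calls at each level.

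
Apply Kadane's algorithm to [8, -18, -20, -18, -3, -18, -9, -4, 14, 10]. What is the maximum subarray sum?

Using Kadane's algorithm on [8, -18, -20, -18, -3, -18, -9, -4, 14, 10]:

Scanning through the array:
Position 1 (value -18): max_ending_here = -10, max_so_far = 8
Position 2 (value -20): max_ending_here = -20, max_so_far = 8
Position 3 (value -18): max_ending_here = -18, max_so_far = 8
Position 4 (value -3): max_ending_here = -3, max_so_far = 8
Position 5 (value -18): max_ending_here = -18, max_so_far = 8
Position 6 (value -9): max_ending_here = -9, max_so_far = 8
Position 7 (value -4): max_ending_here = -4, max_so_far = 8
Position 8 (value 14): max_ending_here = 14, max_so_far = 14
Position 9 (value 10): max_ending_here = 24, max_so_far = 24

Maximum subarray: [14, 10]
Maximum sum: 24

The maximum subarray is [14, 10] with sum 24. This subarray runs from index 8 to index 9.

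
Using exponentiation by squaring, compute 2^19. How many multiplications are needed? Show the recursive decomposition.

Computing 2^19 by squaring (build up from 2^1; each line after the first costs one multiplication):

2^1 = 2
2^2 = (2^1)^2 = 2^2 = 4
2^4 = (2^2)^2 = 4^2 = 16
2^8 = (2^4)^2 = 16^2 = 256
2^9 = 2 * 2^8 = 2 * 256 = 512
2^18 = (2^9)^2 = 512^2 = 262144
2^19 = 2 * 2^18 = 2 * 262144 = 524288

Result: 524288
Multiplications needed: 6 (6 lines after 2^1)

2^19 = 524288. Using exponentiation by squaring, this requires 6 multiplications. The key idea: if the exponent is even, square the half-power; if odd, multiply by the base once.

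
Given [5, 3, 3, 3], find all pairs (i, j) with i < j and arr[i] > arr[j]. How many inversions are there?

Finding inversions in [5, 3, 3, 3]:

(0, 1): arr[0]=5 > arr[1]=3
(0, 2): arr[0]=5 > arr[2]=3
(0, 3): arr[0]=5 > arr[3]=3

Total inversions: 3

The array has 3 inversion(s): (0,1), (0,2), (0,3). Each pair (i,j) satisfies i < j and arr[i] > arr[j].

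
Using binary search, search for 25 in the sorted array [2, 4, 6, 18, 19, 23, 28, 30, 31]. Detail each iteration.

Binary search for 25 in [2, 4, 6, 18, 19, 23, 28, 30, 31]:

lo=0, hi=8, mid=4, arr[mid]=19 -> 19 < 25, search right half
lo=5, hi=8, mid=6, arr[mid]=28 -> 28 > 25, search left half
lo=5, hi=5, mid=5, arr[mid]=23 -> 23 < 25, search right half
lo=6 > hi=5, target 25 not found

Binary search determines that 25 is not in the array after 3 comparisons. The search space was exhausted without finding the target.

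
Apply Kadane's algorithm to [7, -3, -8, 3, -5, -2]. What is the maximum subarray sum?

Using Kadane's algorithm on [7, -3, -8, 3, -5, -2]:

Scanning through the array:
Position 1 (value -3): max_ending_here = 4, max_so_far = 7
Position 2 (value -8): max_ending_here = -4, max_so_far = 7
Position 3 (value 3): max_ending_here = 3, max_so_far = 7
Position 4 (value -5): max_ending_here = -2, max_so_far = 7
Position 5 (value -2): max_ending_here = -2, max_so_far = 7

Maximum subarray: [7]
Maximum sum: 7

The maximum subarray is [7] with sum 7. This subarray runs from index 0 to index 0.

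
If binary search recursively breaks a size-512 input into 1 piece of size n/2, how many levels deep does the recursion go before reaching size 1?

For divide and conquer with division factor 2:

Problem sizes at each level:
Level 0: 512
Level 1: 256
Level 2: 128
Level 3: 64
Level 4: 32
Level 5: 16
Level 6: 8
Level 7: 4
Level 8: 2
Level 9: 1

The root is level 0 and the size-1 base case is level 9 (the tree spans levels 0 through 9, i.e. 10 levels counting the root), so the depth is the number of divisions: log_2(512) = 9

The recursion tree depth is log_2(512) = 9. At each level, the problem size is divided by 2, so it takes 9 divisions to reduce to a base case of size 1. The algorithm makes 1 recursive call at each level.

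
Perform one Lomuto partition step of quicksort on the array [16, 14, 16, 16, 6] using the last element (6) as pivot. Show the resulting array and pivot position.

Lomuto partition with pivot = 6:

Initial array: [16, 14, 16, 16, 6]

arr[0]=16 > 6: no swap
arr[1]=14 > 6: no swap
arr[2]=16 > 6: no swap
arr[3]=16 > 6: no swap

Place pivot at position 0: [6, 14, 16, 16, 16]
Pivot position: 0

After partitioning with pivot 6, the array becomes [6, 14, 16, 16, 16]. The pivot is placed at index 0. All elements to the left of the pivot are <= 6, and all elements to the right are > 6.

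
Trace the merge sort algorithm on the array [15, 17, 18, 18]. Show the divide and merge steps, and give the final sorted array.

Merge sort trace:

Split: [15, 17, 18, 18] -> [15, 17] and [18, 18]
  Split: [15, 17] -> [15] and [17]
  Merge: [15] + [17] -> [15, 17]
  Split: [18, 18] -> [18] and [18]
  Merge: [18] + [18] -> [18, 18]
Merge: [15, 17] + [18, 18] -> [15, 17, 18, 18]

Final sorted array: [15, 17, 18, 18]

The merge sort proceeds by recursively splitting the array and merging sorted halves.
After all merges, the sorted array is [15, 17, 18, 18].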